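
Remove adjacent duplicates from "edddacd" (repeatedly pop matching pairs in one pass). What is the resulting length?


Input: edddacd
Stack-based adjacent duplicate removal:
  Read 'e': push. Stack: e
  Read 'd': push. Stack: ed
  Read 'd': matches stack top 'd' => pop. Stack: e
  Read 'd': push. Stack: ed
  Read 'a': push. Stack: eda
  Read 'c': push. Stack: edac
  Read 'd': push. Stack: edacd
Final stack: "edacd" (length 5)

5


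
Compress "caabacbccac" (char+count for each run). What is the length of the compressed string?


Input: caabacbccac
Runs:
  'c' x 1 => "c1"
  'a' x 2 => "a2"
  'b' x 1 => "b1"
  'a' x 1 => "a1"
  'c' x 1 => "c1"
  'b' x 1 => "b1"
  'c' x 2 => "c2"
  'a' x 1 => "a1"
  'c' x 1 => "c1"
Compressed: "c1a2b1a1c1b1c2a1c1"
Compressed length: 18

18


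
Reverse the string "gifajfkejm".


Input: gifajfkejm
Reading characters right to left:
  Position 9: 'm'
  Position 8: 'j'
  Position 7: 'e'
  Position 6: 'k'
  Position 5: 'f'
  Position 4: 'j'
  Position 3: 'a'
  Position 2: 'f'
  Position 1: 'i'
  Position 0: 'g'
Reversed: mjekfjafig

mjekfjafig


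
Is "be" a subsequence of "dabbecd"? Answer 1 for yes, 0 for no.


Check if "be" is a subsequence of "dabbecd"
Greedy scan:
  Position 0 ('d'): no match needed
  Position 1 ('a'): no match needed
  Position 2 ('b'): matches sub[0] = 'b'
  Position 3 ('b'): no match needed
  Position 4 ('e'): matches sub[1] = 'e'
  Position 5 ('c'): no match needed
  Position 6 ('d'): no match needed
All 2 characters matched => is a subsequence

1


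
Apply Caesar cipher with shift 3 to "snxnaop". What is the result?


Caesar cipher: shift "snxnaop" by 3
  's' (pos 18) + 3 = pos 21 = 'v'
  'n' (pos 13) + 3 = pos 16 = 'q'
  'x' (pos 23) + 3 = pos 0 = 'a'
  'n' (pos 13) + 3 = pos 16 = 'q'
  'a' (pos 0) + 3 = pos 3 = 'd'
  'o' (pos 14) + 3 = pos 17 = 'r'
  'p' (pos 15) + 3 = pos 18 = 's'
Result: vqaqdrs

vqaqdrs


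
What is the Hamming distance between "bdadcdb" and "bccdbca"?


Comparing "bdadcdb" and "bccdbca" position by position:
  Position 0: 'b' vs 'b' => same
  Position 1: 'd' vs 'c' => differ
  Position 2: 'a' vs 'c' => differ
  Position 3: 'd' vs 'd' => same
  Position 4: 'c' vs 'b' => differ
  Position 5: 'd' vs 'c' => differ
  Position 6: 'b' vs 'a' => differ
Total differences (Hamming distance): 5

5


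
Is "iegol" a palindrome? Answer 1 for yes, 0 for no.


Input: iegol
Reversed: logei
  Compare pos 0 ('i') with pos 4 ('l'): MISMATCH
  Compare pos 1 ('e') with pos 3 ('o'): MISMATCH
Result: not a palindrome

0


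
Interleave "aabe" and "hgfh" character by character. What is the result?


Interleaving "aabe" and "hgfh":
  Position 0: 'a' from first, 'h' from second => "ah"
  Position 1: 'a' from first, 'g' from second => "ag"
  Position 2: 'b' from first, 'f' from second => "bf"
  Position 3: 'e' from first, 'h' from second => "eh"
Result: ahagbfeh

ahagbfeh


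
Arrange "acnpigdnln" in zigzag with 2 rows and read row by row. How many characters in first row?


Zigzag "acnpigdnln" into 2 rows:
Placing characters:
  'a' => row 0
  'c' => row 1
  'n' => row 0
  'p' => row 1
  'i' => row 0
  'g' => row 1
  'd' => row 0
  'n' => row 1
  'l' => row 0
  'n' => row 1
Rows:
  Row 0: "anidl"
  Row 1: "cpgnn"
First row length: 5

5


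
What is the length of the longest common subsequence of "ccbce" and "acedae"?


LCS of "ccbce" and "acedae"
DP table:
           a    c    e    d    a    e
      0    0    0    0    0    0    0
  c   0    0    1    1    1    1    1
  c   0    0    1    1    1    1    1
  b   0    0    1    1    1    1    1
  c   0    0    1    1    1    1    1
  e   0    0    1    2    2    2    2
LCS length = dp[5][6] = 2

2


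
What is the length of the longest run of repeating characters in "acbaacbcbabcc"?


Input: "acbaacbcbabcc"
Scanning for longest run:
  Position 1 ('c'): new char, reset run to 1
  Position 2 ('b'): new char, reset run to 1
  Position 3 ('a'): new char, reset run to 1
  Position 4 ('a'): continues run of 'a', length=2
  Position 5 ('c'): new char, reset run to 1
  Position 6 ('b'): new char, reset run to 1
  Position 7 ('c'): new char, reset run to 1
  Position 8 ('b'): new char, reset run to 1
  Position 9 ('a'): new char, reset run to 1
  Position 10 ('b'): new char, reset run to 1
  Position 11 ('c'): new char, reset run to 1
  Position 12 ('c'): continues run of 'c', length=2
Longest run: 'a' with length 2

2


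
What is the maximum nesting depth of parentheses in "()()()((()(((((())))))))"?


Input: "()()()((()(((((())))))))"
Tracking depth:
  Position 0 '(': depth becomes 1
  Position 1 ')': depth becomes 0
  Position 2 '(': depth becomes 1
  Position 3 ')': depth becomes 0
  Position 4 '(': depth becomes 1
  Position 5 ')': depth becomes 0
  Position 6 '(': depth becomes 1
  Position 7 '(': depth becomes 2
  Position 8 '(': depth becomes 3
  Position 9 ')': depth becomes 2
  Position 10 '(': depth becomes 3
  Position 11 '(': depth becomes 4
  Position 12 '(': depth becomes 5
  Position 13 '(': depth becomes 6
  Position 14 '(': depth becomes 7
  Position 15 '(': depth becomes 8
  Position 16 ')': depth becomes 7
  Position 17 ')': depth becomes 6
  Position 18 ')': depth becomes 5
  Position 19 ')': depth becomes 4
  Position 20 ')': depth becomes 3
  Position 21 ')': depth becomes 2
  Position 22 ')': depth becomes 1
  Position 23 ')': depth becomes 0
Maximum depth reached: 8

8


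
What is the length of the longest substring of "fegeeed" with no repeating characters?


Input: "fegeeed"
Sliding window (track last position of each char):
  Position 0 ('f'): window [0,0] length 1 -- new best
  Position 1 ('e'): window [0,1] length 2 -- new best
  Position 2 ('g'): window [0,2] length 3 -- new best
  Position 3 ('e'): repeat (last at 1), move window start to 2
  Position 3 ('e'): window [2,3] length 2
  Position 4 ('e'): repeat (last at 3), move window start to 4
  Position 4 ('e'): window [4,4] length 1
  Position 5 ('e'): repeat (last at 4), move window start to 5
  Position 5 ('e'): window [5,5] length 1
  Position 6 ('d'): window [5,6] length 2
Longest substring with no repeats: "feg" with length 3

3


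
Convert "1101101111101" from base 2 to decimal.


Input: "1101101111101" in base 2
Positional expansion:
  Digit '1' (value 1) x 2^12 = 4096
  Digit '1' (value 1) x 2^11 = 2048
  Digit '0' (value 0) x 2^10 = 0
  Digit '1' (value 1) x 2^9 = 512
  Digit '1' (value 1) x 2^8 = 256
  Digit '0' (value 0) x 2^7 = 0
  Digit '1' (value 1) x 2^6 = 64
  Digit '1' (value 1) x 2^5 = 32
  Digit '1' (value 1) x 2^4 = 16
  Digit '1' (value 1) x 2^3 = 8
  Digit '1' (value 1) x 2^2 = 4
  Digit '0' (value 0) x 2^1 = 0
  Digit '1' (value 1) x 2^0 = 1
Sum = 7037

7037


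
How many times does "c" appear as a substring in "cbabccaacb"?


Searching for "c" in "cbabccaacb"
Scanning each position:
  Position 0: "c" => MATCH
  Position 1: "b" => no
  Position 2: "a" => no
  Position 3: "b" => no
  Position 4: "c" => MATCH
  Position 5: "c" => MATCH
  Position 6: "a" => no
  Position 7: "a" => no
  Position 8: "c" => MATCH
  Position 9: "b" => no
Total occurrences: 4

4


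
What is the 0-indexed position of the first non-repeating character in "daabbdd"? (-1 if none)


Input: daabbdd
Character frequencies:
  'a': 2
  'b': 2
  'd': 3
Scanning left to right for freq == 1:
  Position 0 ('d'): freq=3, skip
  Position 1 ('a'): freq=2, skip
  Position 2 ('a'): freq=2, skip
  Position 3 ('b'): freq=2, skip
  Position 4 ('b'): freq=2, skip
  Position 5 ('d'): freq=3, skip
  Position 6 ('d'): freq=3, skip
  No unique character found => answer = -1

-1


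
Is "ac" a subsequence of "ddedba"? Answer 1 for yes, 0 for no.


Check if "ac" is a subsequence of "ddedba"
Greedy scan:
  Position 0 ('d'): no match needed
  Position 1 ('d'): no match needed
  Position 2 ('e'): no match needed
  Position 3 ('d'): no match needed
  Position 4 ('b'): no match needed
  Position 5 ('a'): matches sub[0] = 'a'
Only matched 1/2 characters => not a subsequence

0


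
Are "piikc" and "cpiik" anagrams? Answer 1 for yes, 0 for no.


Strings: "piikc", "cpiik"
Sorted first:  ciikp
Sorted second: ciikp
Sorted forms match => anagrams

1


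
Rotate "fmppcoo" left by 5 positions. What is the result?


Input: "fmppcoo", rotate left by 5
First 5 characters: "fmppc"
Remaining characters: "oo"
Concatenate remaining + first: "oo" + "fmppc" = "oofmppc"

oofmppc


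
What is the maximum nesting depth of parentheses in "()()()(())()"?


Input: "()()()(())()"
Tracking depth:
  Position 0 '(': depth becomes 1
  Position 1 ')': depth becomes 0
  Position 2 '(': depth becomes 1
  Position 3 ')': depth becomes 0
  Position 4 '(': depth becomes 1
  Position 5 ')': depth becomes 0
  Position 6 '(': depth becomes 1
  Position 7 '(': depth becomes 2
  Position 8 ')': depth becomes 1
  Position 9 ')': depth becomes 0
  Position 10 '(': depth becomes 1
  Position 11 ')': depth becomes 0
Maximum depth reached: 2

2


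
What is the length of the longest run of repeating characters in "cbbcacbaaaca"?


Input: "cbbcacbaaaca"
Scanning for longest run:
  Position 1 ('b'): new char, reset run to 1
  Position 2 ('b'): continues run of 'b', length=2
  Position 3 ('c'): new char, reset run to 1
  Position 4 ('a'): new char, reset run to 1
  Position 5 ('c'): new char, reset run to 1
  Position 6 ('b'): new char, reset run to 1
  Position 7 ('a'): new char, reset run to 1
  Position 8 ('a'): continues run of 'a', length=2
  Position 9 ('a'): continues run of 'a', length=3
  Position 10 ('c'): new char, reset run to 1
  Position 11 ('a'): new char, reset run to 1
Longest run: 'a' with length 3

3


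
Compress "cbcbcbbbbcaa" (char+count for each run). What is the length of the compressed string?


Input: cbcbcbbbbcaa
Runs:
  'c' x 1 => "c1"
  'b' x 1 => "b1"
  'c' x 1 => "c1"
  'b' x 1 => "b1"
  'c' x 1 => "c1"
  'b' x 4 => "b4"
  'c' x 1 => "c1"
  'a' x 2 => "a2"
Compressed: "c1b1c1b1c1b4c1a2"
Compressed length: 16

16


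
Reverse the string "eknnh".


Input: eknnh
Reading characters right to left:
  Position 4: 'h'
  Position 3: 'n'
  Position 2: 'n'
  Position 1: 'k'
  Position 0: 'e'
Reversed: hnnke

hnnke


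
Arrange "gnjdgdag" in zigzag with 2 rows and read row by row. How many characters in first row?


Zigzag "gnjdgdag" into 2 rows:
Placing characters:
  'g' => row 0
  'n' => row 1
  'j' => row 0
  'd' => row 1
  'g' => row 0
  'd' => row 1
  'a' => row 0
  'g' => row 1
Rows:
  Row 0: "gjga"
  Row 1: "nddg"
First row length: 4

4


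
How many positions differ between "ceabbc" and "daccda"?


Comparing "ceabbc" and "daccda" position by position:
  Position 0: 'c' vs 'd' => DIFFER
  Position 1: 'e' vs 'a' => DIFFER
  Position 2: 'a' vs 'c' => DIFFER
  Position 3: 'b' vs 'c' => DIFFER
  Position 4: 'b' vs 'd' => DIFFER
  Position 5: 'c' vs 'a' => DIFFER
Positions that differ: 6

6


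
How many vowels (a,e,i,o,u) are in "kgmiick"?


Input: kgmiick
Checking each character:
  'k' at position 0: consonant
  'g' at position 1: consonant
  'm' at position 2: consonant
  'i' at position 3: vowel (running total: 1)
  'i' at position 4: vowel (running total: 2)
  'c' at position 5: consonant
  'k' at position 6: consonant
Total vowels: 2

2


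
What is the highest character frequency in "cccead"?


Input: cccead
Character counts:
  'a': 1
  'c': 3
  'd': 1
  'e': 1
Maximum frequency: 3

3


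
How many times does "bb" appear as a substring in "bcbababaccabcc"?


Searching for "bb" in "bcbababaccabcc"
Scanning each position:
  Position 0: "bc" => no
  Position 1: "cb" => no
  Position 2: "ba" => no
  Position 3: "ab" => no
  Position 4: "ba" => no
  Position 5: "ab" => no
  Position 6: "ba" => no
  Position 7: "ac" => no
  Position 8: "cc" => no
  Position 9: "ca" => no
  Position 10: "ab" => no
  Position 11: "bc" => no
  Position 12: "cc" => no
Total occurrences: 0

0


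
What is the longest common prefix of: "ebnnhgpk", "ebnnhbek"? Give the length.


Words: ebnnhgpk, ebnnhbek
  Position 0: all 'e' => match
  Position 1: all 'b' => match
  Position 2: all 'n' => match
  Position 3: all 'n' => match
  Position 4: all 'h' => match
  Position 5: ('g', 'b') => mismatch, stop
LCP = "ebnnh" (length 5)

5


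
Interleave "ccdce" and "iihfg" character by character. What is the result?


Interleaving "ccdce" and "iihfg":
  Position 0: 'c' from first, 'i' from second => "ci"
  Position 1: 'c' from first, 'i' from second => "ci"
  Position 2: 'd' from first, 'h' from second => "dh"
  Position 3: 'c' from first, 'f' from second => "cf"
  Position 4: 'e' from first, 'g' from second => "eg"
Result: cicidhcfeg

cicidhcfeg


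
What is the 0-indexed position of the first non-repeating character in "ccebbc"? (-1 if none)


Input: ccebbc
Character frequencies:
  'b': 2
  'c': 3
  'e': 1
Scanning left to right for freq == 1:
  Position 0 ('c'): freq=3, skip
  Position 1 ('c'): freq=3, skip
  Position 2 ('e'): unique! => answer = 2

2


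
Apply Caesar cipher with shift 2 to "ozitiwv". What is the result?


Caesar cipher: shift "ozitiwv" by 2
  'o' (pos 14) + 2 = pos 16 = 'q'
  'z' (pos 25) + 2 = pos 1 = 'b'
  'i' (pos 8) + 2 = pos 10 = 'k'
  't' (pos 19) + 2 = pos 21 = 'v'
  'i' (pos 8) + 2 = pos 10 = 'k'
  'w' (pos 22) + 2 = pos 24 = 'y'
  'v' (pos 21) + 2 = pos 23 = 'x'
Result: qbkvkyx

qbkvkyx


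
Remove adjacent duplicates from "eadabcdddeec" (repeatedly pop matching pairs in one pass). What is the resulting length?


Input: eadabcdddeec
Stack-based adjacent duplicate removal:
  Read 'e': push. Stack: e
  Read 'a': push. Stack: ea
  Read 'd': push. Stack: ead
  Read 'a': push. Stack: eada
  Read 'b': push. Stack: eadab
  Read 'c': push. Stack: eadabc
  Read 'd': push. Stack: eadabcd
  Read 'd': matches stack top 'd' => pop. Stack: eadabc
  Read 'd': push. Stack: eadabcd
  Read 'e': push. Stack: eadabcde
  Read 'e': matches stack top 'e' => pop. Stack: eadabcd
  Read 'c': push. Stack: eadabcdc
Final stack: "eadabcdc" (length 8)

8


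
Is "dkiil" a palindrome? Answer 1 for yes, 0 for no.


Input: dkiil
Reversed: liikd
  Compare pos 0 ('d') with pos 4 ('l'): MISMATCH
  Compare pos 1 ('k') with pos 3 ('i'): MISMATCH
Result: not a palindrome

0


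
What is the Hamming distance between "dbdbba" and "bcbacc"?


Comparing "dbdbba" and "bcbacc" position by position:
  Position 0: 'd' vs 'b' => differ
  Position 1: 'b' vs 'c' => differ
  Position 2: 'd' vs 'b' => differ
  Position 3: 'b' vs 'a' => differ
  Position 4: 'b' vs 'c' => differ
  Position 5: 'a' vs 'c' => differ
Total differences (Hamming distance): 6

6


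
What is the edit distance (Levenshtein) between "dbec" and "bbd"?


Computing edit distance: "dbec" -> "bbd"
DP table:
           b    b    d
      0    1    2    3
  d   1    1    2    2
  b   2    1    1    2
  e   3    2    2    2
  c   4    3    3    3
Edit distance = dp[4][3] = 3

3


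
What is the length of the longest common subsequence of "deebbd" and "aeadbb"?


LCS of "deebbd" and "aeadbb"
DP table:
           a    e    a    d    b    b
      0    0    0    0    0    0    0
  d   0    0    0    0    1    1    1
  e   0    0    1    1    1    1    1
  e   0    0    1    1    1    1    1
  b   0    0    1    1    1    2    2
  b   0    0    1    1    1    2    3
  d   0    0    1    1    2    2    3
LCS length = dp[6][6] = 3

3


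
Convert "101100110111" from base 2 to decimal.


Input: "101100110111" in base 2
Positional expansion:
  Digit '1' (value 1) x 2^11 = 2048
  Digit '0' (value 0) x 2^10 = 0
  Digit '1' (value 1) x 2^9 = 512
  Digit '1' (value 1) x 2^8 = 256
  Digit '0' (value 0) x 2^7 = 0
  Digit '0' (value 0) x 2^6 = 0
  Digit '1' (value 1) x 2^5 = 32
  Digit '1' (value 1) x 2^4 = 16
  Digit '0' (value 0) x 2^3 = 0
  Digit '1' (value 1) x 2^2 = 4
  Digit '1' (value 1) x 2^1 = 2
  Digit '1' (value 1) x 2^0 = 1
Sum = 2871

2871


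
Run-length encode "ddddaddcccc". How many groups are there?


Input: ddddaddcccc
Scanning for consecutive runs:
  Group 1: 'd' x 4 (positions 0-3)
  Group 2: 'a' x 1 (positions 4-4)
  Group 3: 'd' x 2 (positions 5-6)
  Group 4: 'c' x 4 (positions 7-10)
Total groups: 4

4


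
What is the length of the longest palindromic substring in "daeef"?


Input: "daeef"
Checking substrings for palindromes:
  [2:4] "ee" (len 2) => palindrome
Longest palindromic substring: "ee" with length 2

2


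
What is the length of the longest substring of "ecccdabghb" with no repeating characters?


Input: "ecccdabghb"
Sliding window (track last position of each char):
  Position 0 ('e'): window [0,0] length 1 -- new best
  Position 1 ('c'): window [0,1] length 2 -- new best
  Position 2 ('c'): repeat (last at 1), move window start to 2
  Position 2 ('c'): window [2,2] length 1
  Position 3 ('c'): repeat (last at 2), move window start to 3
  Position 3 ('c'): window [3,3] length 1
  Position 4 ('d'): window [3,4] length 2
  Position 5 ('a'): window [3,5] length 3 -- new best
  Position 6 ('b'): window [3,6] length 4 -- new best
  Position 7 ('g'): window [3,7] length 5 -- new best
  Position 8 ('h'): window [3,8] length 6 -- new best
  Position 9 ('b'): repeat (last at 6), move window start to 7
  Position 9 ('b'): window [7,9] length 3
Longest substring with no repeats: "cdabgh" with length 6

6


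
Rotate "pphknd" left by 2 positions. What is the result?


Input: "pphknd", rotate left by 2
First 2 characters: "pp"
Remaining characters: "hknd"
Concatenate remaining + first: "hknd" + "pp" = "hkndpp"

hkndpp


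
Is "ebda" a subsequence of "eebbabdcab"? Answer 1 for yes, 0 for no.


Check if "ebda" is a subsequence of "eebbabdcab"
Greedy scan:
  Position 0 ('e'): matches sub[0] = 'e'
  Position 1 ('e'): no match needed
  Position 2 ('b'): matches sub[1] = 'b'
  Position 3 ('b'): no match needed
  Position 4 ('a'): no match needed
  Position 5 ('b'): no match needed
  Position 6 ('d'): matches sub[2] = 'd'
  Position 7 ('c'): no match needed
  Position 8 ('a'): matches sub[3] = 'a'
  Position 9 ('b'): no match needed
All 4 characters matched => is a subsequence

1


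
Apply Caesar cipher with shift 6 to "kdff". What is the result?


Caesar cipher: shift "kdff" by 6
  'k' (pos 10) + 6 = pos 16 = 'q'
  'd' (pos 3) + 6 = pos 9 = 'j'
  'f' (pos 5) + 6 = pos 11 = 'l'
  'f' (pos 5) + 6 = pos 11 = 'l'
Result: qjll

qjll


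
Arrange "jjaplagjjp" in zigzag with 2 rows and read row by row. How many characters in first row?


Zigzag "jjaplagjjp" into 2 rows:
Placing characters:
  'j' => row 0
  'j' => row 1
  'a' => row 0
  'p' => row 1
  'l' => row 0
  'a' => row 1
  'g' => row 0
  'j' => row 1
  'j' => row 0
  'p' => row 1
Rows:
  Row 0: "jalgj"
  Row 1: "jpajp"
First row length: 5

5


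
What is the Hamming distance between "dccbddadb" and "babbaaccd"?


Comparing "dccbddadb" and "babbaaccd" position by position:
  Position 0: 'd' vs 'b' => differ
  Position 1: 'c' vs 'a' => differ
  Position 2: 'c' vs 'b' => differ
  Position 3: 'b' vs 'b' => same
  Position 4: 'd' vs 'a' => differ
  Position 5: 'd' vs 'a' => differ
  Position 6: 'a' vs 'c' => differ
  Position 7: 'd' vs 'c' => differ
  Position 8: 'b' vs 'd' => differ
Total differences (Hamming distance): 8

8


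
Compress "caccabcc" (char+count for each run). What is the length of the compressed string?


Input: caccabcc
Runs:
  'c' x 1 => "c1"
  'a' x 1 => "a1"
  'c' x 2 => "c2"
  'a' x 1 => "a1"
  'b' x 1 => "b1"
  'c' x 2 => "c2"
Compressed: "c1a1c2a1b1c2"
Compressed length: 12

12


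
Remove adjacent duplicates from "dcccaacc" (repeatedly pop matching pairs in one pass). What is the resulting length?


Input: dcccaacc
Stack-based adjacent duplicate removal:
  Read 'd': push. Stack: d
  Read 'c': push. Stack: dc
  Read 'c': matches stack top 'c' => pop. Stack: d
  Read 'c': push. Stack: dc
  Read 'a': push. Stack: dca
  Read 'a': matches stack top 'a' => pop. Stack: dc
  Read 'c': matches stack top 'c' => pop. Stack: d
  Read 'c': push. Stack: dc
Final stack: "dc" (length 2)

2


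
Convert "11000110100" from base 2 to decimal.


Input: "11000110100" in base 2
Positional expansion:
  Digit '1' (value 1) x 2^10 = 1024
  Digit '1' (value 1) x 2^9 = 512
  Digit '0' (value 0) x 2^8 = 0
  Digit '0' (value 0) x 2^7 = 0
  Digit '0' (value 0) x 2^6 = 0
  Digit '1' (value 1) x 2^5 = 32
  Digit '1' (value 1) x 2^4 = 16
  Digit '0' (value 0) x 2^3 = 0
  Digit '1' (value 1) x 2^2 = 4
  Digit '0' (value 0) x 2^1 = 0
  Digit '0' (value 0) x 2^0 = 0
Sum = 1588

1588


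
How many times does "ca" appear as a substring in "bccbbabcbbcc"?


Searching for "ca" in "bccbbabcbbcc"
Scanning each position:
  Position 0: "bc" => no
  Position 1: "cc" => no
  Position 2: "cb" => no
  Position 3: "bb" => no
  Position 4: "ba" => no
  Position 5: "ab" => no
  Position 6: "bc" => no
  Position 7: "cb" => no
  Position 8: "bb" => no
  Position 9: "bc" => no
  Position 10: "cc" => no
Total occurrences: 0

0


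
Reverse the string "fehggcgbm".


Input: fehggcgbm
Reading characters right to left:
  Position 8: 'm'
  Position 7: 'b'
  Position 6: 'g'
  Position 5: 'c'
  Position 4: 'g'
  Position 3: 'g'
  Position 2: 'h'
  Position 1: 'e'
  Position 0: 'f'
Reversed: mbgcgghef

mbgcgghef


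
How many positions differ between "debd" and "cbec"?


Comparing "debd" and "cbec" position by position:
  Position 0: 'd' vs 'c' => DIFFER
  Position 1: 'e' vs 'b' => DIFFER
  Position 2: 'b' vs 'e' => DIFFER
  Position 3: 'd' vs 'c' => DIFFER
Positions that differ: 4

4


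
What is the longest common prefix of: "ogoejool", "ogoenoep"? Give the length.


Words: ogoejool, ogoenoep
  Position 0: all 'o' => match
  Position 1: all 'g' => match
  Position 2: all 'o' => match
  Position 3: all 'e' => match
  Position 4: ('j', 'n') => mismatch, stop
LCP = "ogoe" (length 4)

4


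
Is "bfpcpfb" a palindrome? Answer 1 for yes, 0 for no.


Input: bfpcpfb
Reversed: bfpcpfb
  Compare pos 0 ('b') with pos 6 ('b'): match
  Compare pos 1 ('f') with pos 5 ('f'): match
  Compare pos 2 ('p') with pos 4 ('p'): match
Result: palindrome

1


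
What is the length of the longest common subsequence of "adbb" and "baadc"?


LCS of "adbb" and "baadc"
DP table:
           b    a    a    d    c
      0    0    0    0    0    0
  a   0    0    1    1    1    1
  d   0    0    1    1    2    2
  b   0    1    1    1    2    2
  b   0    1    1    1    2    2
LCS length = dp[4][5] = 2

2


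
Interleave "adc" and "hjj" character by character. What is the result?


Interleaving "adc" and "hjj":
  Position 0: 'a' from first, 'h' from second => "ah"
  Position 1: 'd' from first, 'j' from second => "dj"
  Position 2: 'c' from first, 'j' from second => "cj"
Result: ahdjcj

ahdjcj


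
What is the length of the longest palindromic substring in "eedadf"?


Input: "eedadf"
Checking substrings for palindromes:
  [2:5] "dad" (len 3) => palindrome
  [0:2] "ee" (len 2) => palindrome
Longest palindromic substring: "dad" with length 3

3


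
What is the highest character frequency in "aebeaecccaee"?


Input: aebeaecccaee
Character counts:
  'a': 3
  'b': 1
  'c': 3
  'e': 5
Maximum frequency: 5

5


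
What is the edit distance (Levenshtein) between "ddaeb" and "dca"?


Computing edit distance: "ddaeb" -> "dca"
DP table:
           d    c    a
      0    1    2    3
  d   1    0    1    2
  d   2    1    1    2
  a   3    2    2    1
  e   4    3    3    2
  b   5    4    4    3
Edit distance = dp[5][3] = 3

3


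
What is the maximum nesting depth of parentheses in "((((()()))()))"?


Input: "((((()()))()))"
Tracking depth:
  Position 0 '(': depth becomes 1
  Position 1 '(': depth becomes 2
  Position 2 '(': depth becomes 3
  Position 3 '(': depth becomes 4
  Position 4 '(': depth becomes 5
  Position 5 ')': depth becomes 4
  Position 6 '(': depth becomes 5
  Position 7 ')': depth becomes 4
  Position 8 ')': depth becomes 3
  Position 9 ')': depth becomes 2
  Position 10 '(': depth becomes 3
  Position 11 ')': depth becomes 2
  Position 12 ')': depth becomes 1
  Position 13 ')': depth becomes 0
Maximum depth reached: 5

5


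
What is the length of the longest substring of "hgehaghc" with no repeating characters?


Input: "hgehaghc"
Sliding window (track last position of each char):
  Position 0 ('h'): window [0,0] length 1 -- new best
  Position 1 ('g'): window [0,1] length 2 -- new best
  Position 2 ('e'): window [0,2] length 3 -- new best
  Position 3 ('h'): repeat (last at 0), move window start to 1
  Position 3 ('h'): window [1,3] length 3
  Position 4 ('a'): window [1,4] length 4 -- new best
  Position 5 ('g'): repeat (last at 1), move window start to 2
  Position 5 ('g'): window [2,5] length 4
  Position 6 ('h'): repeat (last at 3), move window start to 4
  Position 6 ('h'): window [4,6] length 3
  Position 7 ('c'): window [4,7] length 4
Longest substring with no repeats: "geha" with length 4

4


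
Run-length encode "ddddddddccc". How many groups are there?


Input: ddddddddccc
Scanning for consecutive runs:
  Group 1: 'd' x 8 (positions 0-7)
  Group 2: 'c' x 3 (positions 8-10)
Total groups: 2

2


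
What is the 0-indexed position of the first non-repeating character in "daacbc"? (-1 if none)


Input: daacbc
Character frequencies:
  'a': 2
  'b': 1
  'c': 2
  'd': 1
Scanning left to right for freq == 1:
  Position 0 ('d'): unique! => answer = 0

0


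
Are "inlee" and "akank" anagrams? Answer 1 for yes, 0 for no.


Strings: "inlee", "akank"
Sorted first:  eeiln
Sorted second: aakkn
Differ at position 0: 'e' vs 'a' => not anagrams

0


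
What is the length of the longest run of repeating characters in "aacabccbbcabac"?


Input: "aacabccbbcabac"
Scanning for longest run:
  Position 1 ('a'): continues run of 'a', length=2
  Position 2 ('c'): new char, reset run to 1
  Position 3 ('a'): new char, reset run to 1
  Position 4 ('b'): new char, reset run to 1
  Position 5 ('c'): new char, reset run to 1
  Position 6 ('c'): continues run of 'c', length=2
  Position 7 ('b'): new char, reset run to 1
  Position 8 ('b'): continues run of 'b', length=2
  Position 9 ('c'): new char, reset run to 1
  Position 10 ('a'): new char, reset run to 1
  Position 11 ('b'): new char, reset run to 1
  Position 12 ('a'): new char, reset run to 1
  Position 13 ('c'): new char, reset run to 1
Longest run: 'a' with length 2

2


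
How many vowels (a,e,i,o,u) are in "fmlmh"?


Input: fmlmh
Checking each character:
  'f' at position 0: consonant
  'm' at position 1: consonant
  'l' at position 2: consonant
  'm' at position 3: consonant
  'h' at position 4: consonant
Total vowels: 0

0


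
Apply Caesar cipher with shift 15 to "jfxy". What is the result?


Caesar cipher: shift "jfxy" by 15
  'j' (pos 9) + 15 = pos 24 = 'y'
  'f' (pos 5) + 15 = pos 20 = 'u'
  'x' (pos 23) + 15 = pos 12 = 'm'
  'y' (pos 24) + 15 = pos 13 = 'n'
Result: yumn

yumn


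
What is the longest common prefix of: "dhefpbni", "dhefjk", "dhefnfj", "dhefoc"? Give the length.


Words: dhefpbni, dhefjk, dhefnfj, dhefoc
  Position 0: all 'd' => match
  Position 1: all 'h' => match
  Position 2: all 'e' => match
  Position 3: all 'f' => match
  Position 4: ('p', 'j', 'n', 'o') => mismatch, stop
LCP = "dhef" (length 4)

4


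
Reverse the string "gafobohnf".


Input: gafobohnf
Reading characters right to left:
  Position 8: 'f'
  Position 7: 'n'
  Position 6: 'h'
  Position 5: 'o'
  Position 4: 'b'
  Position 3: 'o'
  Position 2: 'f'
  Position 1: 'a'
  Position 0: 'g'
Reversed: fnhobofag

fnhobofag


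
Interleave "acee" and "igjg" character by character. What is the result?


Interleaving "acee" and "igjg":
  Position 0: 'a' from first, 'i' from second => "ai"
  Position 1: 'c' from first, 'g' from second => "cg"
  Position 2: 'e' from first, 'j' from second => "ej"
  Position 3: 'e' from first, 'g' from second => "eg"
Result: aicgejeg

aicgejeg


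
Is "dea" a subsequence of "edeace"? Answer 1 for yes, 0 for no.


Check if "dea" is a subsequence of "edeace"
Greedy scan:
  Position 0 ('e'): no match needed
  Position 1 ('d'): matches sub[0] = 'd'
  Position 2 ('e'): matches sub[1] = 'e'
  Position 3 ('a'): matches sub[2] = 'a'
  Position 4 ('c'): no match needed
  Position 5 ('e'): no match needed
All 3 characters matched => is a subsequence

1


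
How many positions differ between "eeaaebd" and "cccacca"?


Comparing "eeaaebd" and "cccacca" position by position:
  Position 0: 'e' vs 'c' => DIFFER
  Position 1: 'e' vs 'c' => DIFFER
  Position 2: 'a' vs 'c' => DIFFER
  Position 3: 'a' vs 'a' => same
  Position 4: 'e' vs 'c' => DIFFER
  Position 5: 'b' vs 'c' => DIFFER
  Position 6: 'd' vs 'a' => DIFFER
Positions that differ: 6

6


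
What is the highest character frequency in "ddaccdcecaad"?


Input: ddaccdcecaad
Character counts:
  'a': 3
  'c': 4
  'd': 4
  'e': 1
Maximum frequency: 4

4


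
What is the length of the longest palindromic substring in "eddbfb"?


Input: "eddbfb"
Checking substrings for palindromes:
  [3:6] "bfb" (len 3) => palindrome
  [1:3] "dd" (len 2) => palindrome
Longest palindromic substring: "bfb" with length 3

3


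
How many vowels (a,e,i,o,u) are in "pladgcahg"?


Input: pladgcahg
Checking each character:
  'p' at position 0: consonant
  'l' at position 1: consonant
  'a' at position 2: vowel (running total: 1)
  'd' at position 3: consonant
  'g' at position 4: consonant
  'c' at position 5: consonant
  'a' at position 6: vowel (running total: 2)
  'h' at position 7: consonant
  'g' at position 8: consonant
Total vowels: 2

2


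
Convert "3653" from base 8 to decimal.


Input: "3653" in base 8
Positional expansion:
  Digit '3' (value 3) x 8^3 = 1536
  Digit '6' (value 6) x 8^2 = 384
  Digit '5' (value 5) x 8^1 = 40
  Digit '3' (value 3) x 8^0 = 3
Sum = 1963

1963


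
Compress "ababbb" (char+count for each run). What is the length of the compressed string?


Input: ababbb
Runs:
  'a' x 1 => "a1"
  'b' x 1 => "b1"
  'a' x 1 => "a1"
  'b' x 3 => "b3"
Compressed: "a1b1a1b3"
Compressed length: 8

8


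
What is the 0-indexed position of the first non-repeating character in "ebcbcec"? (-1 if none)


Input: ebcbcec
Character frequencies:
  'b': 2
  'c': 3
  'e': 2
Scanning left to right for freq == 1:
  Position 0 ('e'): freq=2, skip
  Position 1 ('b'): freq=2, skip
  Position 2 ('c'): freq=3, skip
  Position 3 ('b'): freq=2, skip
  Position 4 ('c'): freq=3, skip
  Position 5 ('e'): freq=2, skip
  Position 6 ('c'): freq=3, skip
  No unique character found => answer = -1

-1


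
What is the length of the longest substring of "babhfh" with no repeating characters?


Input: "babhfh"
Sliding window (track last position of each char):
  Position 0 ('b'): window [0,0] length 1 -- new best
  Position 1 ('a'): window [0,1] length 2 -- new best
  Position 2 ('b'): repeat (last at 0), move window start to 1
  Position 2 ('b'): window [1,2] length 2
  Position 3 ('h'): window [1,3] length 3 -- new best
  Position 4 ('f'): window [1,4] length 4 -- new best
  Position 5 ('h'): repeat (last at 3), move window start to 4
  Position 5 ('h'): window [4,5] length 2
Longest substring with no repeats: "abhf" with length 4

4


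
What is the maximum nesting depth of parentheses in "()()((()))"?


Input: "()()((()))"
Tracking depth:
  Position 0 '(': depth becomes 1
  Position 1 ')': depth becomes 0
  Position 2 '(': depth becomes 1
  Position 3 ')': depth becomes 0
  Position 4 '(': depth becomes 1
  Position 5 '(': depth becomes 2
  Position 6 '(': depth becomes 3
  Position 7 ')': depth becomes 2
  Position 8 ')': depth becomes 1
  Position 9 ')': depth becomes 0
Maximum depth reached: 3

3


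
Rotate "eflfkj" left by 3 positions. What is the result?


Input: "eflfkj", rotate left by 3
First 3 characters: "efl"
Remaining characters: "fkj"
Concatenate remaining + first: "fkj" + "efl" = "fkjefl"

fkjefl


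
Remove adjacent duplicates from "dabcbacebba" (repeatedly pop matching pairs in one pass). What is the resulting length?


Input: dabcbacebba
Stack-based adjacent duplicate removal:
  Read 'd': push. Stack: d
  Read 'a': push. Stack: da
  Read 'b': push. Stack: dab
  Read 'c': push. Stack: dabc
  Read 'b': push. Stack: dabcb
  Read 'a': push. Stack: dabcba
  Read 'c': push. Stack: dabcbac
  Read 'e': push. Stack: dabcbace
  Read 'b': push. Stack: dabcbaceb
  Read 'b': matches stack top 'b' => pop. Stack: dabcbace
  Read 'a': push. Stack: dabcbacea
Final stack: "dabcbacea" (length 9)

9


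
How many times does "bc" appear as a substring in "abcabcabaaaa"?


Searching for "bc" in "abcabcabaaaa"
Scanning each position:
  Position 0: "ab" => no
  Position 1: "bc" => MATCH
  Position 2: "ca" => no
  Position 3: "ab" => no
  Position 4: "bc" => MATCH
  Position 5: "ca" => no
  Position 6: "ab" => no
  Position 7: "ba" => no
  Position 8: "aa" => no
  Position 9: "aa" => no
  Position 10: "aa" => no
Total occurrences: 2

2


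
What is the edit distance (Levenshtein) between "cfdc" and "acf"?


Computing edit distance: "cfdc" -> "acf"
DP table:
           a    c    f
      0    1    2    3
  c   1    1    1    2
  f   2    2    2    1
  d   3    3    3    2
  c   4    4    3    3
Edit distance = dp[4][3] = 3

3


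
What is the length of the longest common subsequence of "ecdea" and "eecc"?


LCS of "ecdea" and "eecc"
DP table:
           e    e    c    c
      0    0    0    0    0
  e   0    1    1    1    1
  c   0    1    1    2    2
  d   0    1    1    2    2
  e   0    1    2    2    2
  a   0    1    2    2    2
LCS length = dp[5][4] = 2

2


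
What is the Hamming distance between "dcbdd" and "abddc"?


Comparing "dcbdd" and "abddc" position by position:
  Position 0: 'd' vs 'a' => differ
  Position 1: 'c' vs 'b' => differ
  Position 2: 'b' vs 'd' => differ
  Position 3: 'd' vs 'd' => same
  Position 4: 'd' vs 'c' => differ
Total differences (Hamming distance): 4

4


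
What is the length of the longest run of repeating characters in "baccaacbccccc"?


Input: "baccaacbccccc"
Scanning for longest run:
  Position 1 ('a'): new char, reset run to 1
  Position 2 ('c'): new char, reset run to 1
  Position 3 ('c'): continues run of 'c', length=2
  Position 4 ('a'): new char, reset run to 1
  Position 5 ('a'): continues run of 'a', length=2
  Position 6 ('c'): new char, reset run to 1
  Position 7 ('b'): new char, reset run to 1
  Position 8 ('c'): new char, reset run to 1
  Position 9 ('c'): continues run of 'c', length=2
  Position 10 ('c'): continues run of 'c', length=3
  Position 11 ('c'): continues run of 'c', length=4
  Position 12 ('c'): continues run of 'c', length=5
Longest run: 'c' with length 5

5


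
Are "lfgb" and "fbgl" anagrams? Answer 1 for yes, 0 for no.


Strings: "lfgb", "fbgl"
Sorted first:  bfgl
Sorted second: bfgl
Sorted forms match => anagrams

1


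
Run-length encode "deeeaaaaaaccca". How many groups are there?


Input: deeeaaaaaaccca
Scanning for consecutive runs:
  Group 1: 'd' x 1 (positions 0-0)
  Group 2: 'e' x 3 (positions 1-3)
  Group 3: 'a' x 6 (positions 4-9)
  Group 4: 'c' x 3 (positions 10-12)
  Group 5: 'a' x 1 (positions 13-13)
Total groups: 5

5


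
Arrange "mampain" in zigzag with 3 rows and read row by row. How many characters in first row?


Zigzag "mampain" into 3 rows:
Placing characters:
  'm' => row 0
  'a' => row 1
  'm' => row 2
  'p' => row 1
  'a' => row 0
  'i' => row 1
  'n' => row 2
Rows:
  Row 0: "ma"
  Row 1: "api"
  Row 2: "mn"
First row length: 2

2


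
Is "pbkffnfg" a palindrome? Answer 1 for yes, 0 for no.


Input: pbkffnfg
Reversed: gfnffkbp
  Compare pos 0 ('p') with pos 7 ('g'): MISMATCH
  Compare pos 1 ('b') with pos 6 ('f'): MISMATCH
  Compare pos 2 ('k') with pos 5 ('n'): MISMATCH
  Compare pos 3 ('f') with pos 4 ('f'): match
Result: not a palindrome

0


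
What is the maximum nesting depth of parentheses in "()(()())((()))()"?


Input: "()(()())((()))()"
Tracking depth:
  Position 0 '(': depth becomes 1
  Position 1 ')': depth becomes 0
  Position 2 '(': depth becomes 1
  Position 3 '(': depth becomes 2
  Position 4 ')': depth becomes 1
  Position 5 '(': depth becomes 2
  Position 6 ')': depth becomes 1
  Position 7 ')': depth becomes 0
  Position 8 '(': depth becomes 1
  Position 9 '(': depth becomes 2
  Position 10 '(': depth becomes 3
  Position 11 ')': depth becomes 2
  Position 12 ')': depth becomes 1
  Position 13 ')': depth becomes 0
  Position 14 '(': depth becomes 1
  Position 15 ')': depth becomes 0
Maximum depth reached: 3

3


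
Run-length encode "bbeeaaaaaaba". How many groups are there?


Input: bbeeaaaaaaba
Scanning for consecutive runs:
  Group 1: 'b' x 2 (positions 0-1)
  Group 2: 'e' x 2 (positions 2-3)
  Group 3: 'a' x 6 (positions 4-9)
  Group 4: 'b' x 1 (positions 10-10)
  Group 5: 'a' x 1 (positions 11-11)
Total groups: 5

5


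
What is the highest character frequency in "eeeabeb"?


Input: eeeabeb
Character counts:
  'a': 1
  'b': 2
  'e': 4
Maximum frequency: 4

4


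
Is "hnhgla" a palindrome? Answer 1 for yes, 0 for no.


Input: hnhgla
Reversed: alghnh
  Compare pos 0 ('h') with pos 5 ('a'): MISMATCH
  Compare pos 1 ('n') with pos 4 ('l'): MISMATCH
  Compare pos 2 ('h') with pos 3 ('g'): MISMATCH
Result: not a palindrome

0


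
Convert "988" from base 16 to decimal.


Input: "988" in base 16
Positional expansion:
  Digit '9' (value 9) x 16^2 = 2304
  Digit '8' (value 8) x 16^1 = 128
  Digit '8' (value 8) x 16^0 = 8
Sum = 2440

2440


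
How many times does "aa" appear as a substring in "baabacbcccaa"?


Searching for "aa" in "baabacbcccaa"
Scanning each position:
  Position 0: "ba" => no
  Position 1: "aa" => MATCH
  Position 2: "ab" => no
  Position 3: "ba" => no
  Position 4: "ac" => no
  Position 5: "cb" => no
  Position 6: "bc" => no
  Position 7: "cc" => no
  Position 8: "cc" => no
  Position 9: "ca" => no
  Position 10: "aa" => MATCH
Total occurrences: 2

2


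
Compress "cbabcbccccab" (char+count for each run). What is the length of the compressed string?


Input: cbabcbccccab
Runs:
  'c' x 1 => "c1"
  'b' x 1 => "b1"
  'a' x 1 => "a1"
  'b' x 1 => "b1"
  'c' x 1 => "c1"
  'b' x 1 => "b1"
  'c' x 4 => "c4"
  'a' x 1 => "a1"
  'b' x 1 => "b1"
Compressed: "c1b1a1b1c1b1c4a1b1"
Compressed length: 18

18


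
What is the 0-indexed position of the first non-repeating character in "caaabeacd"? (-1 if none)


Input: caaabeacd
Character frequencies:
  'a': 4
  'b': 1
  'c': 2
  'd': 1
  'e': 1
Scanning left to right for freq == 1:
  Position 0 ('c'): freq=2, skip
  Position 1 ('a'): freq=4, skip
  Position 2 ('a'): freq=4, skip
  Position 3 ('a'): freq=4, skip
  Position 4 ('b'): unique! => answer = 4

4


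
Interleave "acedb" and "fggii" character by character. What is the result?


Interleaving "acedb" and "fggii":
  Position 0: 'a' from first, 'f' from second => "af"
  Position 1: 'c' from first, 'g' from second => "cg"
  Position 2: 'e' from first, 'g' from second => "eg"
  Position 3: 'd' from first, 'i' from second => "di"
  Position 4: 'b' from first, 'i' from second => "bi"
Result: afcgegdibi

afcgegdibi


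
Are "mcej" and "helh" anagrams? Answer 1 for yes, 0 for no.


Strings: "mcej", "helh"
Sorted first:  cejm
Sorted second: ehhl
Differ at position 0: 'c' vs 'e' => not anagrams

0


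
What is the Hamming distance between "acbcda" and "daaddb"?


Comparing "acbcda" and "daaddb" position by position:
  Position 0: 'a' vs 'd' => differ
  Position 1: 'c' vs 'a' => differ
  Position 2: 'b' vs 'a' => differ
  Position 3: 'c' vs 'd' => differ
  Position 4: 'd' vs 'd' => same
  Position 5: 'a' vs 'b' => differ
Total differences (Hamming distance): 5

5


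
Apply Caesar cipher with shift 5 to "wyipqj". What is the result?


Caesar cipher: shift "wyipqj" by 5
  'w' (pos 22) + 5 = pos 1 = 'b'
  'y' (pos 24) + 5 = pos 3 = 'd'
  'i' (pos 8) + 5 = pos 13 = 'n'
  'p' (pos 15) + 5 = pos 20 = 'u'
  'q' (pos 16) + 5 = pos 21 = 'v'
  'j' (pos 9) + 5 = pos 14 = 'o'
Result: bdnuvo

bdnuvo


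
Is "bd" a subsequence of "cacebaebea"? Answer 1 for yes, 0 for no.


Check if "bd" is a subsequence of "cacebaebea"
Greedy scan:
  Position 0 ('c'): no match needed
  Position 1 ('a'): no match needed
  Position 2 ('c'): no match needed
  Position 3 ('e'): no match needed
  Position 4 ('b'): matches sub[0] = 'b'
  Position 5 ('a'): no match needed
  Position 6 ('e'): no match needed
  Position 7 ('b'): no match needed
  Position 8 ('e'): no match needed
  Position 9 ('a'): no match needed
Only matched 1/2 characters => not a subsequence

0
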